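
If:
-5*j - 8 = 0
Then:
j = -8/5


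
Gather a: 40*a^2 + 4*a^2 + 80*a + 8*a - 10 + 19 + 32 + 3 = 44*a^2 + 88*a + 44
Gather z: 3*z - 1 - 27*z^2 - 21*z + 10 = -27*z^2 - 18*z + 9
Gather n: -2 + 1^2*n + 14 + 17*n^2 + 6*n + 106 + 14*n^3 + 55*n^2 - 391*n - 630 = 14*n^3 + 72*n^2 - 384*n - 512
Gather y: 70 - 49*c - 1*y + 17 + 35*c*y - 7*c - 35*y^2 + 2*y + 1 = -56*c - 35*y^2 + y*(35*c + 1) + 88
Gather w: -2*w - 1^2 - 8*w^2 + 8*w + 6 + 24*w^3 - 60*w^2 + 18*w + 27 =24*w^3 - 68*w^2 + 24*w + 32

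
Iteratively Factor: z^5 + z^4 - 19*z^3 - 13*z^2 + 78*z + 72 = (z + 2)*(z^4 - z^3 - 17*z^2 + 21*z + 36) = (z - 3)*(z + 2)*(z^3 + 2*z^2 - 11*z - 12) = (z - 3)*(z + 2)*(z + 4)*(z^2 - 2*z - 3) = (z - 3)*(z + 1)*(z + 2)*(z + 4)*(z - 3)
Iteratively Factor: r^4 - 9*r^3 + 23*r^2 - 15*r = (r - 5)*(r^3 - 4*r^2 + 3*r) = (r - 5)*(r - 3)*(r^2 - r) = r*(r - 5)*(r - 3)*(r - 1)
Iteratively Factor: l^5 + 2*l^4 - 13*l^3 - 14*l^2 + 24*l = (l)*(l^4 + 2*l^3 - 13*l^2 - 14*l + 24) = l*(l - 1)*(l^3 + 3*l^2 - 10*l - 24) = l*(l - 3)*(l - 1)*(l^2 + 6*l + 8) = l*(l - 3)*(l - 1)*(l + 2)*(l + 4)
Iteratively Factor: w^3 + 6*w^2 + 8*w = (w + 2)*(w^2 + 4*w) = w*(w + 2)*(w + 4)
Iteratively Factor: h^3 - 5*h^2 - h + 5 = (h - 5)*(h^2 - 1) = (h - 5)*(h - 1)*(h + 1)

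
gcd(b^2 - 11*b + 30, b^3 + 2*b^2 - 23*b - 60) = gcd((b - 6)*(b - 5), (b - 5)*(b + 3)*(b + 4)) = b - 5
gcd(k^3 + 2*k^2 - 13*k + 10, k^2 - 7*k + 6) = k - 1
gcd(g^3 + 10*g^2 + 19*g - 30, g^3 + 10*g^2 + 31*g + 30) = g + 5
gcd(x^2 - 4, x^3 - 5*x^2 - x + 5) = 1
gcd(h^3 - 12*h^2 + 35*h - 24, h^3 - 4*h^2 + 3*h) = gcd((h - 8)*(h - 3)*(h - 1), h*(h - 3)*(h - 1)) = h^2 - 4*h + 3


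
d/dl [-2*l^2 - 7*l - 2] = -4*l - 7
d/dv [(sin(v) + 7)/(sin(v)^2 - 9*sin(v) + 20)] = (-14*sin(v) + cos(v)^2 + 82)*cos(v)/(sin(v)^2 - 9*sin(v) + 20)^2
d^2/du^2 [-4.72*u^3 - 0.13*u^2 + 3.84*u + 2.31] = -28.32*u - 0.26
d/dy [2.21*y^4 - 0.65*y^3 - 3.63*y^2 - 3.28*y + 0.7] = 8.84*y^3 - 1.95*y^2 - 7.26*y - 3.28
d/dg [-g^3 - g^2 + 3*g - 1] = -3*g^2 - 2*g + 3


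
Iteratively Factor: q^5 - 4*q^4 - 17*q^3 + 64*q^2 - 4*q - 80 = (q - 5)*(q^4 + q^3 - 12*q^2 + 4*q + 16) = (q - 5)*(q - 2)*(q^3 + 3*q^2 - 6*q - 8) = (q - 5)*(q - 2)*(q + 1)*(q^2 + 2*q - 8) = (q - 5)*(q - 2)*(q + 1)*(q + 4)*(q - 2)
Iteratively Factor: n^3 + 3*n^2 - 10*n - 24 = (n - 3)*(n^2 + 6*n + 8) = (n - 3)*(n + 4)*(n + 2)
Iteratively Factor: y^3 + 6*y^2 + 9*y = (y)*(y^2 + 6*y + 9) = y*(y + 3)*(y + 3)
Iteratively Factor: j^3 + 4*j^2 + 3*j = (j + 1)*(j^2 + 3*j) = j*(j + 1)*(j + 3)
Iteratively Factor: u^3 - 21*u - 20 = (u + 4)*(u^2 - 4*u - 5) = (u - 5)*(u + 4)*(u + 1)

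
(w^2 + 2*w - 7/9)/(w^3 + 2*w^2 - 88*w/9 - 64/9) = (9*w^2 + 18*w - 7)/(9*w^3 + 18*w^2 - 88*w - 64)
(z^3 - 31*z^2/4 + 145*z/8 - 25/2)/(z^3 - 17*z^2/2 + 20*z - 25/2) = (z^2 - 21*z/4 + 5)/(z^2 - 6*z + 5)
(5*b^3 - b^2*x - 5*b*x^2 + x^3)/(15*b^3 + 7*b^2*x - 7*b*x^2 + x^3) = (-b + x)/(-3*b + x)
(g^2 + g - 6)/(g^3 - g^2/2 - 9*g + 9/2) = 2*(g - 2)/(2*g^2 - 7*g + 3)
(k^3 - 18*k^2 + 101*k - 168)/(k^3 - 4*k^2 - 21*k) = (k^2 - 11*k + 24)/(k*(k + 3))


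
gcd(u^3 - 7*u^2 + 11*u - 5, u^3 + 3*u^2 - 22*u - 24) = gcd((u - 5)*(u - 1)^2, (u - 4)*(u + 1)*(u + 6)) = 1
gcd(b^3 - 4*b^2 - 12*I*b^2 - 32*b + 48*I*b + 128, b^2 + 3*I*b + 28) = b - 4*I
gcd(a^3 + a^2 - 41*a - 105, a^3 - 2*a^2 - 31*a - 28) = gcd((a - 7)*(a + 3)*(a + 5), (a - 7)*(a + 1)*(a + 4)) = a - 7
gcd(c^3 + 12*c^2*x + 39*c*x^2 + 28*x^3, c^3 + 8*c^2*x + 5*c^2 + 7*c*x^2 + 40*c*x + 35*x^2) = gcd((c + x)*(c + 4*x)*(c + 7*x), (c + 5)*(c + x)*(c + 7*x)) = c^2 + 8*c*x + 7*x^2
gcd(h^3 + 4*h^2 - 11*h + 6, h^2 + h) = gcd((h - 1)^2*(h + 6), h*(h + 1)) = 1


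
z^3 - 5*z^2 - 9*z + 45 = (z - 5)*(z - 3)*(z + 3)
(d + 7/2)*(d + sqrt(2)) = d^2 + sqrt(2)*d + 7*d/2 + 7*sqrt(2)/2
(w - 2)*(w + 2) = w^2 - 4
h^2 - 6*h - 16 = (h - 8)*(h + 2)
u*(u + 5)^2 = u^3 + 10*u^2 + 25*u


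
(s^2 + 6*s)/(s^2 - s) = (s + 6)/(s - 1)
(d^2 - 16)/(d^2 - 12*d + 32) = (d + 4)/(d - 8)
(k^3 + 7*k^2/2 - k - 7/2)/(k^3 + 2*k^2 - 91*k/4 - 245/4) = 2*(k^2 - 1)/(2*k^2 - 3*k - 35)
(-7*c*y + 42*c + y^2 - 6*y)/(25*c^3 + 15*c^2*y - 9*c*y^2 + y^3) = (-7*c*y + 42*c + y^2 - 6*y)/(25*c^3 + 15*c^2*y - 9*c*y^2 + y^3)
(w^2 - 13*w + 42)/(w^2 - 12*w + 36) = (w - 7)/(w - 6)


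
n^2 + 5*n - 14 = (n - 2)*(n + 7)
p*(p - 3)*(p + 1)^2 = p^4 - p^3 - 5*p^2 - 3*p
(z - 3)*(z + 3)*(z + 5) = z^3 + 5*z^2 - 9*z - 45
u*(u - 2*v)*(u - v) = u^3 - 3*u^2*v + 2*u*v^2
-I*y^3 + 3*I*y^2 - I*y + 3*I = (y - 3)*(y - I)*(-I*y + 1)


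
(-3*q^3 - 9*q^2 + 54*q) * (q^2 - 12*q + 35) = -3*q^5 + 27*q^4 + 57*q^3 - 963*q^2 + 1890*q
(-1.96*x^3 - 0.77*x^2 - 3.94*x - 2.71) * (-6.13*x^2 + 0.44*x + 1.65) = 12.0148*x^5 + 3.8577*x^4 + 20.5794*x^3 + 13.6082*x^2 - 7.6934*x - 4.4715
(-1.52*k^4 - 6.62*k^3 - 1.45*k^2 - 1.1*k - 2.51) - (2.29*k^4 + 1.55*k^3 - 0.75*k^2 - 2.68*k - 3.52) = -3.81*k^4 - 8.17*k^3 - 0.7*k^2 + 1.58*k + 1.01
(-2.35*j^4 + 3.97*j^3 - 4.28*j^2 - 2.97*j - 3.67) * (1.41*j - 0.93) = -3.3135*j^5 + 7.7832*j^4 - 9.7269*j^3 - 0.2073*j^2 - 2.4126*j + 3.4131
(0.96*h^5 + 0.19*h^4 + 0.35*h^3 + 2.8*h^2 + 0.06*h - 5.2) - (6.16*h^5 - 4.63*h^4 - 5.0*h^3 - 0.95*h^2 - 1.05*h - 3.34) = -5.2*h^5 + 4.82*h^4 + 5.35*h^3 + 3.75*h^2 + 1.11*h - 1.86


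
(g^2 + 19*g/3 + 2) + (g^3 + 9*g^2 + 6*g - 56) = g^3 + 10*g^2 + 37*g/3 - 54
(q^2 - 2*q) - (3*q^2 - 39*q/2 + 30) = -2*q^2 + 35*q/2 - 30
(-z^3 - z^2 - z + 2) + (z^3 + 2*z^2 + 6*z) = z^2 + 5*z + 2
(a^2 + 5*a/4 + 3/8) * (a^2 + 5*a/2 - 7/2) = a^4 + 15*a^3/4 - 55*a/16 - 21/16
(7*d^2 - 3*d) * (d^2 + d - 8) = 7*d^4 + 4*d^3 - 59*d^2 + 24*d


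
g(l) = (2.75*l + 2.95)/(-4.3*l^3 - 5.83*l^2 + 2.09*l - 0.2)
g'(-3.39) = -0.05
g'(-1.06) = -0.72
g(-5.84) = -0.02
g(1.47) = -0.30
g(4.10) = -0.04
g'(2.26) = 0.11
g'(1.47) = 0.43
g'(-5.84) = -0.01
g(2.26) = -0.12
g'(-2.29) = -0.33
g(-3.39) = -0.07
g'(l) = (2.75*l + 2.95)*(12.9*l^2 + 11.66*l - 2.09)/(-4.3*l^3 - 5.83*l^2 + 2.09*l - 0.2)^2 + 2.75/(-4.3*l^3 - 5.83*l^2 + 2.09*l - 0.2) = (23.65*l^3 + 54.0875*l^2 + 34.397*l - 6.7155)/(18.49*l^6 + 50.138*l^5 + 16.0149*l^4 - 22.6494*l^3 + 6.7001*l^2 - 0.836*l + 0.04)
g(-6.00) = -0.02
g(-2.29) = -0.21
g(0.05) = -27.91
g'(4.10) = 0.02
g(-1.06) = -0.01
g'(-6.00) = -0.01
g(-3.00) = -0.09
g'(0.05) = -397.01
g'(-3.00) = -0.08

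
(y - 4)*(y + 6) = y^2 + 2*y - 24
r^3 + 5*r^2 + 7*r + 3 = (r + 1)^2*(r + 3)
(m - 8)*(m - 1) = m^2 - 9*m + 8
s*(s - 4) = s^2 - 4*s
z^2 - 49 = (z - 7)*(z + 7)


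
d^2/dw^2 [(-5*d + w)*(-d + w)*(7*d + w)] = 2*d + 6*w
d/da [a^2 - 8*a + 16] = 2*a - 8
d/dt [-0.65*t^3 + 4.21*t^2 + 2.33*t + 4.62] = -1.95*t^2 + 8.42*t + 2.33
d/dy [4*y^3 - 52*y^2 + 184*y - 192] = 12*y^2 - 104*y + 184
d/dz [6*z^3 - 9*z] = 18*z^2 - 9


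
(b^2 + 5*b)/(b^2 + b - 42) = b*(b + 5)/(b^2 + b - 42)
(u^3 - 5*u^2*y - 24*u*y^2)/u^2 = u - 5*y - 24*y^2/u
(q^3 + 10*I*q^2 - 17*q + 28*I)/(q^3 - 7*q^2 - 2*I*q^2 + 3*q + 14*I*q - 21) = (q^3 + 10*I*q^2 - 17*q + 28*I)/(q^3 - q^2*(7 + 2*I) + q*(3 + 14*I) - 21)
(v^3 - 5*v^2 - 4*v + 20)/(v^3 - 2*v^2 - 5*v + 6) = (v^2 - 7*v + 10)/(v^2 - 4*v + 3)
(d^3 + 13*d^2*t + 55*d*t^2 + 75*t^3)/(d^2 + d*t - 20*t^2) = (-d^2 - 8*d*t - 15*t^2)/(-d + 4*t)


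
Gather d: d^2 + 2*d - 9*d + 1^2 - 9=d^2 - 7*d - 8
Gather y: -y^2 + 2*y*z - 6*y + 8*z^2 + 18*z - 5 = -y^2 + y*(2*z - 6) + 8*z^2 + 18*z - 5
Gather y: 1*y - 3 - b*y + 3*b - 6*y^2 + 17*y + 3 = 3*b - 6*y^2 + y*(18 - b)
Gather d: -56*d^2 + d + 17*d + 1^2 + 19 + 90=-56*d^2 + 18*d + 110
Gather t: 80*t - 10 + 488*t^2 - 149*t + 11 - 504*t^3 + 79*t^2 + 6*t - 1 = -504*t^3 + 567*t^2 - 63*t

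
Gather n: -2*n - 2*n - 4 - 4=-4*n - 8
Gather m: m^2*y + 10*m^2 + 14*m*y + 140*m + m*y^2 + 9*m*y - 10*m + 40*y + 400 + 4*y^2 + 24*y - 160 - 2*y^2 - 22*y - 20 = m^2*(y + 10) + m*(y^2 + 23*y + 130) + 2*y^2 + 42*y + 220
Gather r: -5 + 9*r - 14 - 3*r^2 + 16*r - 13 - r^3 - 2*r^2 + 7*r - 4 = -r^3 - 5*r^2 + 32*r - 36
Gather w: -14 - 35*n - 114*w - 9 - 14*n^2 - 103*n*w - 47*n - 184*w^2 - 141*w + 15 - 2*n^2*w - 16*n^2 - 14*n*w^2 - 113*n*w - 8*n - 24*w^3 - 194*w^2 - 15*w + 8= -30*n^2 - 90*n - 24*w^3 + w^2*(-14*n - 378) + w*(-2*n^2 - 216*n - 270)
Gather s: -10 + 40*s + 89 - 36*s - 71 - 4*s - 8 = 0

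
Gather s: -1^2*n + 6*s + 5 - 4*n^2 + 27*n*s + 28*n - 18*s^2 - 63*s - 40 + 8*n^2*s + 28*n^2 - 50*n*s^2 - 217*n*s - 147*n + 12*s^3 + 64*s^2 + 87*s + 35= 24*n^2 - 120*n + 12*s^3 + s^2*(46 - 50*n) + s*(8*n^2 - 190*n + 30)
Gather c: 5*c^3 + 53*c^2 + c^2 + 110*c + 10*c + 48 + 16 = 5*c^3 + 54*c^2 + 120*c + 64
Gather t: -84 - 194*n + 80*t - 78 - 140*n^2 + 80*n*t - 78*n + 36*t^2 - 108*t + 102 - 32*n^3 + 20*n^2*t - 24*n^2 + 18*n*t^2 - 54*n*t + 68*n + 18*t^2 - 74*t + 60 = -32*n^3 - 164*n^2 - 204*n + t^2*(18*n + 54) + t*(20*n^2 + 26*n - 102)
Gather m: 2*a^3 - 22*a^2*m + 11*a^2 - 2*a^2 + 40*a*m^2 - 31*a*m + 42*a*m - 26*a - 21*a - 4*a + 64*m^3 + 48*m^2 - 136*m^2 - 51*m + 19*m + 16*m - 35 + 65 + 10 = 2*a^3 + 9*a^2 - 51*a + 64*m^3 + m^2*(40*a - 88) + m*(-22*a^2 + 11*a - 16) + 40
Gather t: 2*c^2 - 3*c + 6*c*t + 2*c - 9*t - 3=2*c^2 - c + t*(6*c - 9) - 3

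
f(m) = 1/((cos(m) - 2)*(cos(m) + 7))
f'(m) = sin(m)/((cos(m) - 2)*(cos(m) + 7)^2) + sin(m)/((cos(m) - 2)^2*(cos(m) + 7))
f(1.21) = -0.08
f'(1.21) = 0.04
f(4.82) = -0.07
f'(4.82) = -0.03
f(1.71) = -0.07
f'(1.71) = 0.02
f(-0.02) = -0.12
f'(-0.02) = -0.00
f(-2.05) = -0.06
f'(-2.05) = -0.01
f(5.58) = -0.10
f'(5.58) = -0.05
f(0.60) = -0.11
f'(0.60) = 0.04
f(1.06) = -0.09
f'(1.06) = 0.04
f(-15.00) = -0.06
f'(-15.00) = -0.00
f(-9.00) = -0.06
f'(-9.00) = 0.00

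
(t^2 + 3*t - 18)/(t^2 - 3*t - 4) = (-t^2 - 3*t + 18)/(-t^2 + 3*t + 4)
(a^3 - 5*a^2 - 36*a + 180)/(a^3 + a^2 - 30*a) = (a - 6)/a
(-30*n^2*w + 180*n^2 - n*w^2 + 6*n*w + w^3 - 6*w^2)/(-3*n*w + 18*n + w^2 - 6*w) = (-30*n^2 - n*w + w^2)/(-3*n + w)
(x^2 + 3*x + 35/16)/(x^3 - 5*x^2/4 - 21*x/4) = (x + 5/4)/(x*(x - 3))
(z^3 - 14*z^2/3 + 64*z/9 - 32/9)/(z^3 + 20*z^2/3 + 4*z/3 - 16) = (3*z^2 - 10*z + 8)/(3*(z^2 + 8*z + 12))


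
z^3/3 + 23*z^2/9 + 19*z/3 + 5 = (z/3 + 1)*(z + 5/3)*(z + 3)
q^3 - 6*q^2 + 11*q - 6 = (q - 3)*(q - 2)*(q - 1)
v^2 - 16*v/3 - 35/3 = (v - 7)*(v + 5/3)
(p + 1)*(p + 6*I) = p^2 + p + 6*I*p + 6*I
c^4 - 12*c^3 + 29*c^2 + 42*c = c*(c - 7)*(c - 6)*(c + 1)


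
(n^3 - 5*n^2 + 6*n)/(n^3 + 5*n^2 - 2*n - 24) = n*(n - 3)/(n^2 + 7*n + 12)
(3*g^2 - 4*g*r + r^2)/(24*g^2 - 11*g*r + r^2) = (-g + r)/(-8*g + r)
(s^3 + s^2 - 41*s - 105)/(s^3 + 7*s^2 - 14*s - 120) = (s^2 - 4*s - 21)/(s^2 + 2*s - 24)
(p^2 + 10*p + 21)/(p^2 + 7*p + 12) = (p + 7)/(p + 4)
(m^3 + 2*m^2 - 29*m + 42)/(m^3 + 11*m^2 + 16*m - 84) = (m - 3)/(m + 6)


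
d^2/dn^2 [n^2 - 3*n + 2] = 2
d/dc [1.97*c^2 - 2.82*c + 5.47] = 3.94*c - 2.82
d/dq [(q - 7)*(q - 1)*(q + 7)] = 3*q^2 - 2*q - 49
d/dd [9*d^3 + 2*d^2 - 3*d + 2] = 27*d^2 + 4*d - 3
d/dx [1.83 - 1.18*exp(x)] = -1.18*exp(x)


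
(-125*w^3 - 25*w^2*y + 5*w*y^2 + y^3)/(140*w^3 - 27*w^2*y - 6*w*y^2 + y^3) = (-25*w^2 + y^2)/(28*w^2 - 11*w*y + y^2)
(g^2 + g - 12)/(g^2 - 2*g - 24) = (g - 3)/(g - 6)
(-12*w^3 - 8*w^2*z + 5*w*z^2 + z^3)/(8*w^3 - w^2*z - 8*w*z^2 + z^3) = (-12*w^2 + 4*w*z + z^2)/(8*w^2 - 9*w*z + z^2)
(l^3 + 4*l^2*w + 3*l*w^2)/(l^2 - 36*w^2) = l*(l^2 + 4*l*w + 3*w^2)/(l^2 - 36*w^2)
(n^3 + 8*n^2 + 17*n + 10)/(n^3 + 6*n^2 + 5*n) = (n + 2)/n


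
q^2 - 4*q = q*(q - 4)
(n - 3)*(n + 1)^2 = n^3 - n^2 - 5*n - 3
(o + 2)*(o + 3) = o^2 + 5*o + 6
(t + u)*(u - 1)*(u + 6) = t*u^2 + 5*t*u - 6*t + u^3 + 5*u^2 - 6*u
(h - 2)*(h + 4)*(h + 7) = h^3 + 9*h^2 + 6*h - 56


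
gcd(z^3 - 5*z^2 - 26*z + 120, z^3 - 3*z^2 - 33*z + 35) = z + 5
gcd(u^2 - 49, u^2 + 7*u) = u + 7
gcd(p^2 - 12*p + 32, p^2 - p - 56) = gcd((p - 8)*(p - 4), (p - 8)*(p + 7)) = p - 8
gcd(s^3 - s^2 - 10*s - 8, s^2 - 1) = s + 1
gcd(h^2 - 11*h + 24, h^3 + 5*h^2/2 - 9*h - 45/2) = h - 3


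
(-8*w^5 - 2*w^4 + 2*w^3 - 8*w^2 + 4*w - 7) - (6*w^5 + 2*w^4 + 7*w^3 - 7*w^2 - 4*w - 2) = -14*w^5 - 4*w^4 - 5*w^3 - w^2 + 8*w - 5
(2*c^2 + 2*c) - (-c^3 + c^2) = c^3 + c^2 + 2*c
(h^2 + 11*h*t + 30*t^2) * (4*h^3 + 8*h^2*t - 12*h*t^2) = 4*h^5 + 52*h^4*t + 196*h^3*t^2 + 108*h^2*t^3 - 360*h*t^4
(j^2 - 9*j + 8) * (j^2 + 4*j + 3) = j^4 - 5*j^3 - 25*j^2 + 5*j + 24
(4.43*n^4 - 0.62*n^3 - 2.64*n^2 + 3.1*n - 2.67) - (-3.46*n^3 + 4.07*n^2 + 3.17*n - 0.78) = 4.43*n^4 + 2.84*n^3 - 6.71*n^2 - 0.0699999999999998*n - 1.89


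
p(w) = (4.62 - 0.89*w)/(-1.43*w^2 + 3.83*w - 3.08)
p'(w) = (4.62 - 0.89*w)*(2.86*w - 3.83)/(-1.43*w^2 + 3.83*w - 3.08)^2 - 0.89/(-1.43*w^2 + 3.83*w - 3.08) = (-1.2727*w^2 + 13.2132*w - 14.9534)/(2.0449*w^4 - 10.9538*w^3 + 23.4777*w^2 - 23.5928*w + 9.4864)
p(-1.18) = -0.59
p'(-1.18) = -0.35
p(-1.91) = -0.40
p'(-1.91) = -0.18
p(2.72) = -0.68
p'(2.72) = 1.10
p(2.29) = -1.43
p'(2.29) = 2.64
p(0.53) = -2.86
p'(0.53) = -3.94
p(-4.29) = -0.18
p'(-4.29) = -0.05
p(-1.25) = -0.57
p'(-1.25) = -0.33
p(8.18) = 0.04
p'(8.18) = 0.00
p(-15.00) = -0.05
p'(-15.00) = -0.00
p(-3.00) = -0.27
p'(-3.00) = -0.09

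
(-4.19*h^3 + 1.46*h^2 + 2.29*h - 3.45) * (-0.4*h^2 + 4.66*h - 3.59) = 1.676*h^5 - 20.1094*h^4 + 20.9297*h^3 + 6.81*h^2 - 24.2981*h + 12.3855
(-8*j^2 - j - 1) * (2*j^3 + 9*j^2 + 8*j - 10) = -16*j^5 - 74*j^4 - 75*j^3 + 63*j^2 + 2*j + 10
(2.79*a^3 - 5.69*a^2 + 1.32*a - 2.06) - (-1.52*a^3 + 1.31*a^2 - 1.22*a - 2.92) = 4.31*a^3 - 7.0*a^2 + 2.54*a + 0.86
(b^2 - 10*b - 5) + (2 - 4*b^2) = -3*b^2 - 10*b - 3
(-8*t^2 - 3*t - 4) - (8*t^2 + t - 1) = -16*t^2 - 4*t - 3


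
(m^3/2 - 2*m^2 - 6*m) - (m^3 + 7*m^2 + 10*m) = -m^3/2 - 9*m^2 - 16*m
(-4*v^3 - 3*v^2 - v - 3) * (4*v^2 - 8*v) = -16*v^5 + 20*v^4 + 20*v^3 - 4*v^2 + 24*v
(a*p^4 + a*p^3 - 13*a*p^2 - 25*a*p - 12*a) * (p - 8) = a*p^5 - 7*a*p^4 - 21*a*p^3 + 79*a*p^2 + 188*a*p + 96*a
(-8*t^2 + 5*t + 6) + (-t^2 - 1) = -9*t^2 + 5*t + 5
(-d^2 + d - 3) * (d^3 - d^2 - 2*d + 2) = -d^5 + 2*d^4 - 2*d^3 - d^2 + 8*d - 6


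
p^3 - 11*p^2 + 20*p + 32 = (p - 8)*(p - 4)*(p + 1)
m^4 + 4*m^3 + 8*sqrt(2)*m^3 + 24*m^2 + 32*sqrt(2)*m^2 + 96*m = m*(m + 4)*(m + 2*sqrt(2))*(m + 6*sqrt(2))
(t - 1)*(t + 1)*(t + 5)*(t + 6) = t^4 + 11*t^3 + 29*t^2 - 11*t - 30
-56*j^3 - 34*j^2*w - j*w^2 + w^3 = (-7*j + w)*(2*j + w)*(4*j + w)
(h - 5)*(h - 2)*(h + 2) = h^3 - 5*h^2 - 4*h + 20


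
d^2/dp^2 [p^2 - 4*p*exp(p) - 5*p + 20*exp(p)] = -4*p*exp(p) + 12*exp(p) + 2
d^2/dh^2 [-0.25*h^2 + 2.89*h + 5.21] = -0.500000000000000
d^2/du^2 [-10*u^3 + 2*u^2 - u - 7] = 4 - 60*u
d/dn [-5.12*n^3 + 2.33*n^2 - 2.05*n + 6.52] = -15.36*n^2 + 4.66*n - 2.05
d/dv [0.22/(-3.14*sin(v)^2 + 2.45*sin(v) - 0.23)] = (1.3816*sin(v) - 0.539)*cos(v)/(3.14*sin(v)^2 - 2.45*sin(v) + 0.23)^2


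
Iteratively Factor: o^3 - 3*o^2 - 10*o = (o + 2)*(o^2 - 5*o) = o*(o + 2)*(o - 5)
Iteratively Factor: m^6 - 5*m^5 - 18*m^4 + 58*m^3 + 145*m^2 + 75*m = (m - 5)*(m^5 - 18*m^3 - 32*m^2 - 15*m) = (m - 5)^2*(m^4 + 5*m^3 + 7*m^2 + 3*m) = (m - 5)^2*(m + 1)*(m^3 + 4*m^2 + 3*m) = (m - 5)^2*(m + 1)^2*(m^2 + 3*m) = (m - 5)^2*(m + 1)^2*(m + 3)*(m)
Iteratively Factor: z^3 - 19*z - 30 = (z - 5)*(z^2 + 5*z + 6) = (z - 5)*(z + 2)*(z + 3)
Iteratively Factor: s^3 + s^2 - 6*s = (s + 3)*(s^2 - 2*s) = (s - 2)*(s + 3)*(s)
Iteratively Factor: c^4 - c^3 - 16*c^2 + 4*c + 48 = (c + 3)*(c^3 - 4*c^2 - 4*c + 16) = (c - 4)*(c + 3)*(c^2 - 4) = (c - 4)*(c - 2)*(c + 3)*(c + 2)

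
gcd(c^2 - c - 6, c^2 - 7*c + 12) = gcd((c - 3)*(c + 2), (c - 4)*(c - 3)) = c - 3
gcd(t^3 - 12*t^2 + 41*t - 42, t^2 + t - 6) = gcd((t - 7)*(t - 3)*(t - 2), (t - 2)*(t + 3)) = t - 2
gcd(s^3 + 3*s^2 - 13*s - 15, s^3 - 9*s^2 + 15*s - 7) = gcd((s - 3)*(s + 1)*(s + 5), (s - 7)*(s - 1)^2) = 1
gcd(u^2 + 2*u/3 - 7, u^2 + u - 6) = u + 3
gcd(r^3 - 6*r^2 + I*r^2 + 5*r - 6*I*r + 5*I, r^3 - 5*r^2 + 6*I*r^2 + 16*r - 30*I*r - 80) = r - 5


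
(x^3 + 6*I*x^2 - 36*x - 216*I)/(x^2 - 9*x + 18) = (x^2 + 6*x*(1 + I) + 36*I)/(x - 3)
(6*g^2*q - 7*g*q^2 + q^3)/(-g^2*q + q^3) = (-6*g + q)/(g + q)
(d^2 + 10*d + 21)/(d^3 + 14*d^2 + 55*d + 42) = (d + 3)/(d^2 + 7*d + 6)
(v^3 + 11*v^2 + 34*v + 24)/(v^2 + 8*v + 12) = (v^2 + 5*v + 4)/(v + 2)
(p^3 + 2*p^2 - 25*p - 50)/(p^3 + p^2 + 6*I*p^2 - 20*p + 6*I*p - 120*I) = (p^2 - 3*p - 10)/(p^2 + p*(-4 + 6*I) - 24*I)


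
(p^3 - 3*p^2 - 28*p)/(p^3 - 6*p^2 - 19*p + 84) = p/(p - 3)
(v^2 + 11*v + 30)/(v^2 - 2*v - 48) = (v + 5)/(v - 8)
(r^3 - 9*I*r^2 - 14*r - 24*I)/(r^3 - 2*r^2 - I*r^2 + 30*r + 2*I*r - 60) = (r^2 - 3*I*r + 4)/(r^2 + r*(-2 + 5*I) - 10*I)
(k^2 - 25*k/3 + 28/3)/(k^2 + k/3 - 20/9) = 3*(k - 7)/(3*k + 5)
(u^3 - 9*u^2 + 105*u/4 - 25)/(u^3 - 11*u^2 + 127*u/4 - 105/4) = (2*u^2 - 13*u + 20)/(2*u^2 - 17*u + 21)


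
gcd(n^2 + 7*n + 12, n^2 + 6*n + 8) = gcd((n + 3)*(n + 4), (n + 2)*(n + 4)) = n + 4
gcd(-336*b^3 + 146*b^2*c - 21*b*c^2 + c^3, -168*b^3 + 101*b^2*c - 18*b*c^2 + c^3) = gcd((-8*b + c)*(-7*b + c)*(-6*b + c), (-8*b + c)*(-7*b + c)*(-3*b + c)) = 56*b^2 - 15*b*c + c^2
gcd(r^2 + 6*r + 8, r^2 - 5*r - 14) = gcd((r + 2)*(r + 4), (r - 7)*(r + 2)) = r + 2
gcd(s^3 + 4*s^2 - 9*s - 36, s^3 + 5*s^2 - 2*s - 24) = s^2 + 7*s + 12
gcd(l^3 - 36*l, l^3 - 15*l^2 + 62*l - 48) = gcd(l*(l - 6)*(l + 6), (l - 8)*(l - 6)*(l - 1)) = l - 6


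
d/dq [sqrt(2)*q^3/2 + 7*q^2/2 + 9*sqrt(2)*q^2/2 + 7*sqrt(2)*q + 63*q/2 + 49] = 3*sqrt(2)*q^2/2 + 7*q + 9*sqrt(2)*q + 7*sqrt(2) + 63/2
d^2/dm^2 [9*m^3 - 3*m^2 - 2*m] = 54*m - 6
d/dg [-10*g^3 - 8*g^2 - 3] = 2*g*(-15*g - 8)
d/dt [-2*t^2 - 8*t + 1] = -4*t - 8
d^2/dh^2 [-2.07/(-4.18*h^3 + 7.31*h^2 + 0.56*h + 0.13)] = ((30.2634 - 51.9156*h)*(-4.18*h^3 + 7.31*h^2 + 0.56*h + 0.13) - 2.07*(-25.08*h^2 + 29.24*h + 1.12)*(-12.54*h^2 + 14.62*h + 0.56))/(-4.18*h^3 + 7.31*h^2 + 0.56*h + 0.13)^3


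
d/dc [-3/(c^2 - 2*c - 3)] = 6*(c - 1)/(-c^2 + 2*c + 3)^2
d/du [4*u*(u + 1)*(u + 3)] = 12*u^2 + 32*u + 12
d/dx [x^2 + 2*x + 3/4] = 2*x + 2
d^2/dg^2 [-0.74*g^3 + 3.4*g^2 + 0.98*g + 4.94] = 6.8 - 4.44*g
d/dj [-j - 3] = -1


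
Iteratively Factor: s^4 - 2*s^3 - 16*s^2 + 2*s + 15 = (s - 5)*(s^3 + 3*s^2 - s - 3) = (s - 5)*(s + 3)*(s^2 - 1) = (s - 5)*(s + 1)*(s + 3)*(s - 1)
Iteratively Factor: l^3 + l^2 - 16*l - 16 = (l + 4)*(l^2 - 3*l - 4) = (l - 4)*(l + 4)*(l + 1)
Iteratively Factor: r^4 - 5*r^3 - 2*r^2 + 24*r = (r + 2)*(r^3 - 7*r^2 + 12*r) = (r - 3)*(r + 2)*(r^2 - 4*r) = r*(r - 3)*(r + 2)*(r - 4)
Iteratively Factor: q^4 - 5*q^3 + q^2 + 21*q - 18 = (q - 3)*(q^3 - 2*q^2 - 5*q + 6) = (q - 3)^2*(q^2 + q - 2) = (q - 3)^2*(q + 2)*(q - 1)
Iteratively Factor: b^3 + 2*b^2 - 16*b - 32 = (b - 4)*(b^2 + 6*b + 8) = (b - 4)*(b + 4)*(b + 2)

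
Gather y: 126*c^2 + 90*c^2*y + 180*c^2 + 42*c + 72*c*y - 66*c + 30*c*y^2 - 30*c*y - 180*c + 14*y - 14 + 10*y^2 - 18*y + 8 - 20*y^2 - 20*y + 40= 306*c^2 - 204*c + y^2*(30*c - 10) + y*(90*c^2 + 42*c - 24) + 34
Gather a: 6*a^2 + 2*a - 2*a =6*a^2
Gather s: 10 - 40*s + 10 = 20 - 40*s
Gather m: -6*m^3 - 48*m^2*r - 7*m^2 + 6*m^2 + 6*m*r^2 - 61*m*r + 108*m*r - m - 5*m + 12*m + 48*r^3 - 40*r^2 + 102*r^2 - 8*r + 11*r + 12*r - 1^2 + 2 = -6*m^3 + m^2*(-48*r - 1) + m*(6*r^2 + 47*r + 6) + 48*r^3 + 62*r^2 + 15*r + 1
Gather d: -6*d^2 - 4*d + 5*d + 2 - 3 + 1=-6*d^2 + d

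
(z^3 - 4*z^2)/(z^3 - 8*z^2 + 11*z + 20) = z^2/(z^2 - 4*z - 5)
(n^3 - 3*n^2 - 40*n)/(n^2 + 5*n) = n - 8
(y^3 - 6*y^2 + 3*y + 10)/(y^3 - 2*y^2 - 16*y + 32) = (y^2 - 4*y - 5)/(y^2 - 16)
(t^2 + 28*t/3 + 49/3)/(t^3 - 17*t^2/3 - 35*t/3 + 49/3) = (t + 7)/(t^2 - 8*t + 7)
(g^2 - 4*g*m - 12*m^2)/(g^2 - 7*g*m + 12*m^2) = (g^2 - 4*g*m - 12*m^2)/(g^2 - 7*g*m + 12*m^2)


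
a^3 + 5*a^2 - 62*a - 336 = (a - 8)*(a + 6)*(a + 7)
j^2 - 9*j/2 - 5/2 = (j - 5)*(j + 1/2)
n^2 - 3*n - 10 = (n - 5)*(n + 2)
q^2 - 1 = (q - 1)*(q + 1)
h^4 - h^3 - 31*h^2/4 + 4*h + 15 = (h - 5/2)*(h - 2)*(h + 3/2)*(h + 2)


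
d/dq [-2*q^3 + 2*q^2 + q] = -6*q^2 + 4*q + 1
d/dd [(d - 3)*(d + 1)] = 2*d - 2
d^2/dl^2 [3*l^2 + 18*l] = 6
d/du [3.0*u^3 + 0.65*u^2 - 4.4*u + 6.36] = 9.0*u^2 + 1.3*u - 4.4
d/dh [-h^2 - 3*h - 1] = -2*h - 3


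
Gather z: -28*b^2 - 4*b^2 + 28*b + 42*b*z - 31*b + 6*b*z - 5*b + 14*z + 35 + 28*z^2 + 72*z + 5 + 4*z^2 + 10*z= -32*b^2 - 8*b + 32*z^2 + z*(48*b + 96) + 40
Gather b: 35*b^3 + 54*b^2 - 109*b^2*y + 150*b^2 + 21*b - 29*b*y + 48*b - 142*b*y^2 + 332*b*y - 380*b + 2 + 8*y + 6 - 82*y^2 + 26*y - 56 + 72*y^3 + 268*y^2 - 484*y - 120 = 35*b^3 + b^2*(204 - 109*y) + b*(-142*y^2 + 303*y - 311) + 72*y^3 + 186*y^2 - 450*y - 168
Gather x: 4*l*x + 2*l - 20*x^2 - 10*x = 2*l - 20*x^2 + x*(4*l - 10)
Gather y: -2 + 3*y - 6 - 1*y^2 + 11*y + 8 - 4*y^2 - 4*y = -5*y^2 + 10*y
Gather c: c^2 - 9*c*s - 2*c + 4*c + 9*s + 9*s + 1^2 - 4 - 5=c^2 + c*(2 - 9*s) + 18*s - 8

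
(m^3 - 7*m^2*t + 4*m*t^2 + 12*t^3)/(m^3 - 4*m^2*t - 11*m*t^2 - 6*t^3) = (m - 2*t)/(m + t)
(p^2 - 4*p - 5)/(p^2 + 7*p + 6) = (p - 5)/(p + 6)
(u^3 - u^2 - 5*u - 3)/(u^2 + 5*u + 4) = (u^2 - 2*u - 3)/(u + 4)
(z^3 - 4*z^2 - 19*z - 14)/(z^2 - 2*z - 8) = (z^2 - 6*z - 7)/(z - 4)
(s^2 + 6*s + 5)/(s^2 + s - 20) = (s + 1)/(s - 4)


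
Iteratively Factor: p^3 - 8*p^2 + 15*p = (p - 3)*(p^2 - 5*p) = p*(p - 3)*(p - 5)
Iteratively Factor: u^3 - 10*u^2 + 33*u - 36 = (u - 3)*(u^2 - 7*u + 12) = (u - 4)*(u - 3)*(u - 3)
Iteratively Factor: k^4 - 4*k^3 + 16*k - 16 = (k - 2)*(k^3 - 2*k^2 - 4*k + 8) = (k - 2)^2*(k^2 - 4) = (k - 2)^3*(k + 2)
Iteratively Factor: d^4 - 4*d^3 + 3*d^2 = (d - 3)*(d^3 - d^2) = d*(d - 3)*(d^2 - d) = d^2*(d - 3)*(d - 1)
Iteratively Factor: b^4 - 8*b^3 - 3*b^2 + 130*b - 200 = (b - 5)*(b^3 - 3*b^2 - 18*b + 40) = (b - 5)*(b + 4)*(b^2 - 7*b + 10) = (b - 5)^2*(b + 4)*(b - 2)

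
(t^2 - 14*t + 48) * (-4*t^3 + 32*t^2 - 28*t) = -4*t^5 + 88*t^4 - 668*t^3 + 1928*t^2 - 1344*t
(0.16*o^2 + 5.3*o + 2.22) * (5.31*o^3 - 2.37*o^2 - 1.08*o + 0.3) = 0.8496*o^5 + 27.7638*o^4 - 0.945600000000001*o^3 - 10.9374*o^2 - 0.8076*o + 0.666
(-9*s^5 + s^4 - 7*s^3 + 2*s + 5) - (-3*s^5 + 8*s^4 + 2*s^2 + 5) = -6*s^5 - 7*s^4 - 7*s^3 - 2*s^2 + 2*s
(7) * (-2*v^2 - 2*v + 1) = -14*v^2 - 14*v + 7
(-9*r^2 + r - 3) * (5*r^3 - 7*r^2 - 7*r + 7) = -45*r^5 + 68*r^4 + 41*r^3 - 49*r^2 + 28*r - 21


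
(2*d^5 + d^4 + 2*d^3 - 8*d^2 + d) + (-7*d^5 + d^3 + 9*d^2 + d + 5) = -5*d^5 + d^4 + 3*d^3 + d^2 + 2*d + 5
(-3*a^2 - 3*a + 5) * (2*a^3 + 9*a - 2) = -6*a^5 - 6*a^4 - 17*a^3 - 21*a^2 + 51*a - 10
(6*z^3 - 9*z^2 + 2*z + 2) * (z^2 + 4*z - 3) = 6*z^5 + 15*z^4 - 52*z^3 + 37*z^2 + 2*z - 6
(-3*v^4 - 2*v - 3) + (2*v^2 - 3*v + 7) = -3*v^4 + 2*v^2 - 5*v + 4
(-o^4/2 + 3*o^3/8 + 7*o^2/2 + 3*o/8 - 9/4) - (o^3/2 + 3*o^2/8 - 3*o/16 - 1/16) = -o^4/2 - o^3/8 + 25*o^2/8 + 9*o/16 - 35/16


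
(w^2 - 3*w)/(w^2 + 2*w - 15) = w/(w + 5)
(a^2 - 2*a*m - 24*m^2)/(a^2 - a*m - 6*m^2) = (-a^2 + 2*a*m + 24*m^2)/(-a^2 + a*m + 6*m^2)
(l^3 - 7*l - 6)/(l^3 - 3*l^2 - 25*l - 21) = (l^2 - l - 6)/(l^2 - 4*l - 21)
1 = 1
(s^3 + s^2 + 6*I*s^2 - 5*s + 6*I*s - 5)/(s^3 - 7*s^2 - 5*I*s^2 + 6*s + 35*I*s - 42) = (s^2 + s*(1 + 5*I) + 5*I)/(s^2 - s*(7 + 6*I) + 42*I)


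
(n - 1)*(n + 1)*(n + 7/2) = n^3 + 7*n^2/2 - n - 7/2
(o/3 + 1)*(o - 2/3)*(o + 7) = o^3/3 + 28*o^2/9 + 43*o/9 - 14/3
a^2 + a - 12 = (a - 3)*(a + 4)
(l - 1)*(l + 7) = l^2 + 6*l - 7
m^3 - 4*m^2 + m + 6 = (m - 3)*(m - 2)*(m + 1)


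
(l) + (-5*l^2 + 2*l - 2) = -5*l^2 + 3*l - 2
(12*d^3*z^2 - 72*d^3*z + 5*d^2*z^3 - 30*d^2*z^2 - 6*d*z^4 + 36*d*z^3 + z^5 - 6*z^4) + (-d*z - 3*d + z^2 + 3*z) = 12*d^3*z^2 - 72*d^3*z + 5*d^2*z^3 - 30*d^2*z^2 - 6*d*z^4 + 36*d*z^3 - d*z - 3*d + z^5 - 6*z^4 + z^2 + 3*z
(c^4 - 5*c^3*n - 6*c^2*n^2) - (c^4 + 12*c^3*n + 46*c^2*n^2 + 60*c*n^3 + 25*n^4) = -17*c^3*n - 52*c^2*n^2 - 60*c*n^3 - 25*n^4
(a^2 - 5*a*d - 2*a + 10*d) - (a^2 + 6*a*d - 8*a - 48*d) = -11*a*d + 6*a + 58*d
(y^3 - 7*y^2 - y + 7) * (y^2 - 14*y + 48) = y^5 - 21*y^4 + 145*y^3 - 315*y^2 - 146*y + 336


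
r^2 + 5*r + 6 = (r + 2)*(r + 3)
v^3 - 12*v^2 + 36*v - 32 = (v - 8)*(v - 2)^2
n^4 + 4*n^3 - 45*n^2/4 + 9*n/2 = n*(n - 3/2)*(n - 1/2)*(n + 6)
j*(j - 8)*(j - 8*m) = j^3 - 8*j^2*m - 8*j^2 + 64*j*m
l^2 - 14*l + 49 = (l - 7)^2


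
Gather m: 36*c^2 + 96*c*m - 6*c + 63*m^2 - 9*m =36*c^2 - 6*c + 63*m^2 + m*(96*c - 9)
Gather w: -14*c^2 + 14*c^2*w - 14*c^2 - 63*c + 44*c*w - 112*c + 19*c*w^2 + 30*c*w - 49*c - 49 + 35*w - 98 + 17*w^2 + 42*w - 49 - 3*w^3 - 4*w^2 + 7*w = -28*c^2 - 224*c - 3*w^3 + w^2*(19*c + 13) + w*(14*c^2 + 74*c + 84) - 196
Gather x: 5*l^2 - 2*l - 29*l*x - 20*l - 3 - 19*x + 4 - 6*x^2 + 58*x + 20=5*l^2 - 22*l - 6*x^2 + x*(39 - 29*l) + 21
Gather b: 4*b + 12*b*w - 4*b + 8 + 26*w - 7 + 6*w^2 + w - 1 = 12*b*w + 6*w^2 + 27*w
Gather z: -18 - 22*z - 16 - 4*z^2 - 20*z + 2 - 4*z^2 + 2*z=-8*z^2 - 40*z - 32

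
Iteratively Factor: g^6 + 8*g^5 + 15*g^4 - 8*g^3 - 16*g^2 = (g + 4)*(g^5 + 4*g^4 - g^3 - 4*g^2) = (g + 1)*(g + 4)*(g^4 + 3*g^3 - 4*g^2) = g*(g + 1)*(g + 4)*(g^3 + 3*g^2 - 4*g) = g*(g + 1)*(g + 4)^2*(g^2 - g) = g^2*(g + 1)*(g + 4)^2*(g - 1)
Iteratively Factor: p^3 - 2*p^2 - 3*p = (p)*(p^2 - 2*p - 3) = p*(p + 1)*(p - 3)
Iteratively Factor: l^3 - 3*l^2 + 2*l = (l)*(l^2 - 3*l + 2) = l*(l - 1)*(l - 2)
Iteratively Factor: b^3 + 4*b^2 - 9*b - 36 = (b - 3)*(b^2 + 7*b + 12) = (b - 3)*(b + 3)*(b + 4)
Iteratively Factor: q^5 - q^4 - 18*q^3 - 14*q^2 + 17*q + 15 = (q - 5)*(q^4 + 4*q^3 + 2*q^2 - 4*q - 3) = (q - 5)*(q - 1)*(q^3 + 5*q^2 + 7*q + 3) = (q - 5)*(q - 1)*(q + 1)*(q^2 + 4*q + 3) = (q - 5)*(q - 1)*(q + 1)*(q + 3)*(q + 1)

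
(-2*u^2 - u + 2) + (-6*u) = -2*u^2 - 7*u + 2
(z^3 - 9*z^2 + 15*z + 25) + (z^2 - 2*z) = z^3 - 8*z^2 + 13*z + 25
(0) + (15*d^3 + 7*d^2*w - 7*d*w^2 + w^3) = 15*d^3 + 7*d^2*w - 7*d*w^2 + w^3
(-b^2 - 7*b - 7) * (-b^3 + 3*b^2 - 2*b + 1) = b^5 + 4*b^4 - 12*b^3 - 8*b^2 + 7*b - 7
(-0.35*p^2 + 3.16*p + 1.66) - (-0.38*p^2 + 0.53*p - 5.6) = 0.03*p^2 + 2.63*p + 7.26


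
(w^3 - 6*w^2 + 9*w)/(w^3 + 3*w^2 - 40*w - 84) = w*(w^2 - 6*w + 9)/(w^3 + 3*w^2 - 40*w - 84)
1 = 1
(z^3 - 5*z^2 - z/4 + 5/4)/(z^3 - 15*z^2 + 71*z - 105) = (z^2 - 1/4)/(z^2 - 10*z + 21)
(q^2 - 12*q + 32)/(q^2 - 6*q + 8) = (q - 8)/(q - 2)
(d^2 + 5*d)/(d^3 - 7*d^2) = (d + 5)/(d*(d - 7))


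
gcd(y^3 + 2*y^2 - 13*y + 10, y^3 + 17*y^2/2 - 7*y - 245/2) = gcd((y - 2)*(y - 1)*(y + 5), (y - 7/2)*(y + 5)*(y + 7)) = y + 5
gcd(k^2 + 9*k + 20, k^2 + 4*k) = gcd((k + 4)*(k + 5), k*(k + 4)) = k + 4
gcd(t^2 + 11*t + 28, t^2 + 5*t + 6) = 1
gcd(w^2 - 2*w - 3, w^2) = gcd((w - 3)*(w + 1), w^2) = 1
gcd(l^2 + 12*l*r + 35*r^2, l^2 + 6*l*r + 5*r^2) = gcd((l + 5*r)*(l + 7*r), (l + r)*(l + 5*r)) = l + 5*r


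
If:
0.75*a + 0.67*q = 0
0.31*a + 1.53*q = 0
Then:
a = 0.00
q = 0.00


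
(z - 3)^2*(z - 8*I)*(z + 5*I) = z^4 - 6*z^3 - 3*I*z^3 + 49*z^2 + 18*I*z^2 - 240*z - 27*I*z + 360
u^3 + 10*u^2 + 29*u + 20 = (u + 1)*(u + 4)*(u + 5)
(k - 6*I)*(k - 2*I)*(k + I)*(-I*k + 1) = -I*k^4 - 6*k^3 - 3*I*k^2 - 16*k - 12*I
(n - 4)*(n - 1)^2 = n^3 - 6*n^2 + 9*n - 4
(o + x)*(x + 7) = o*x + 7*o + x^2 + 7*x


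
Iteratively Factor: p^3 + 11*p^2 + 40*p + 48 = (p + 3)*(p^2 + 8*p + 16) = (p + 3)*(p + 4)*(p + 4)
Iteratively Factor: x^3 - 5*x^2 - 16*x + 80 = (x - 4)*(x^2 - x - 20) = (x - 4)*(x + 4)*(x - 5)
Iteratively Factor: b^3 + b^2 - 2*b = (b - 1)*(b^2 + 2*b) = (b - 1)*(b + 2)*(b)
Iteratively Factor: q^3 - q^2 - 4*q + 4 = (q + 2)*(q^2 - 3*q + 2) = (q - 1)*(q + 2)*(q - 2)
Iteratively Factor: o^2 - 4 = (o - 2)*(o + 2)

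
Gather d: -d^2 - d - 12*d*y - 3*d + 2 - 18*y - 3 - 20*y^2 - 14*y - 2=-d^2 + d*(-12*y - 4) - 20*y^2 - 32*y - 3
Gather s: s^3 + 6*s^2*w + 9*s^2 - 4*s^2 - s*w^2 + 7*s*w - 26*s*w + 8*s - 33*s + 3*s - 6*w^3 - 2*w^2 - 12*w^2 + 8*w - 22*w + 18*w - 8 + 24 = s^3 + s^2*(6*w + 5) + s*(-w^2 - 19*w - 22) - 6*w^3 - 14*w^2 + 4*w + 16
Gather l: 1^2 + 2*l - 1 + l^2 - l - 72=l^2 + l - 72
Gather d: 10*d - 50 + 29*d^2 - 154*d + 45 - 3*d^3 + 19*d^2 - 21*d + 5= -3*d^3 + 48*d^2 - 165*d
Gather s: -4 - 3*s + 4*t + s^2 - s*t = s^2 + s*(-t - 3) + 4*t - 4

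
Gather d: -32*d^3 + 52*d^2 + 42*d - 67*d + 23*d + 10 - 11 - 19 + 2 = -32*d^3 + 52*d^2 - 2*d - 18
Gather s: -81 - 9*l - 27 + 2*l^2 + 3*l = 2*l^2 - 6*l - 108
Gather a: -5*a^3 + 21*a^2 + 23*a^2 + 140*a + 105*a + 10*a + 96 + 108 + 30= -5*a^3 + 44*a^2 + 255*a + 234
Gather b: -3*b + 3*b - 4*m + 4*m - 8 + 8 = 0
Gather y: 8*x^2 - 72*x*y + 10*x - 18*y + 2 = 8*x^2 + 10*x + y*(-72*x - 18) + 2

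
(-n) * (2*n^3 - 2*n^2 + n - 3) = -2*n^4 + 2*n^3 - n^2 + 3*n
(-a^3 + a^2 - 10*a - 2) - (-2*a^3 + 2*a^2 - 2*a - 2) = a^3 - a^2 - 8*a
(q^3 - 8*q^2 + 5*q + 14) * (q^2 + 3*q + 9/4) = q^5 - 5*q^4 - 67*q^3/4 + 11*q^2 + 213*q/4 + 63/2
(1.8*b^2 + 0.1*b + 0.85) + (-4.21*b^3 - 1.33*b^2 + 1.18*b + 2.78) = -4.21*b^3 + 0.47*b^2 + 1.28*b + 3.63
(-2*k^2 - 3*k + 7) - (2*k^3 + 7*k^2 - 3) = -2*k^3 - 9*k^2 - 3*k + 10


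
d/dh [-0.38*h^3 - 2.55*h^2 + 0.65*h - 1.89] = -1.14*h^2 - 5.1*h + 0.65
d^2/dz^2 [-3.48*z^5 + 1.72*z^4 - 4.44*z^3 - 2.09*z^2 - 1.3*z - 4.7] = -69.6*z^3 + 20.64*z^2 - 26.64*z - 4.18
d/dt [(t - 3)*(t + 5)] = 2*t + 2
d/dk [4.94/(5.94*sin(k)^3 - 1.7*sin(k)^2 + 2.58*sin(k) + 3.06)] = (-88.0308*sin(k)^2 + 16.796*sin(k) - 12.7452)*cos(k)/(5.94*sin(k)^3 - 1.7*sin(k)^2 + 2.58*sin(k) + 3.06)^2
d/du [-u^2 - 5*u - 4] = -2*u - 5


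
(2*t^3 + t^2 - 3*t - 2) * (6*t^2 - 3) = 12*t^5 + 6*t^4 - 24*t^3 - 15*t^2 + 9*t + 6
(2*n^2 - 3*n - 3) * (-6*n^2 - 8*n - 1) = -12*n^4 + 2*n^3 + 40*n^2 + 27*n + 3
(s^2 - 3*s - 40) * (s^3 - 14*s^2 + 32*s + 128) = s^5 - 17*s^4 + 34*s^3 + 592*s^2 - 1664*s - 5120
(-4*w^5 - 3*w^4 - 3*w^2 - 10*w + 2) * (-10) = 40*w^5 + 30*w^4 + 30*w^2 + 100*w - 20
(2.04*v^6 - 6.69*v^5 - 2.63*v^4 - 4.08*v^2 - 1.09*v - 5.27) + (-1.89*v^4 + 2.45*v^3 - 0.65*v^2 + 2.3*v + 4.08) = 2.04*v^6 - 6.69*v^5 - 4.52*v^4 + 2.45*v^3 - 4.73*v^2 + 1.21*v - 1.19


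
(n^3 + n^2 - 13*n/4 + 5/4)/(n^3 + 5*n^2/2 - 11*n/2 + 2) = (n + 5/2)/(n + 4)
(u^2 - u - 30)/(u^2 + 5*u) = (u - 6)/u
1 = 1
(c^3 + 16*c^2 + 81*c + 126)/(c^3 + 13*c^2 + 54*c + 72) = (c + 7)/(c + 4)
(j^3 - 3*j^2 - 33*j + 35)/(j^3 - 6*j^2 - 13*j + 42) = (j^2 + 4*j - 5)/(j^2 + j - 6)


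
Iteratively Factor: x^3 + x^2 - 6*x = (x - 2)*(x^2 + 3*x) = x*(x - 2)*(x + 3)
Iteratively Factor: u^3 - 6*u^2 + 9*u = (u - 3)*(u^2 - 3*u) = u*(u - 3)*(u - 3)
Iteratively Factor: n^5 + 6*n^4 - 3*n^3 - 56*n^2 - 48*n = (n + 4)*(n^4 + 2*n^3 - 11*n^2 - 12*n) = (n + 4)^2*(n^3 - 2*n^2 - 3*n) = (n + 1)*(n + 4)^2*(n^2 - 3*n) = n*(n + 1)*(n + 4)^2*(n - 3)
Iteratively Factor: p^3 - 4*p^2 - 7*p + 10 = (p - 5)*(p^2 + p - 2) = (p - 5)*(p - 1)*(p + 2)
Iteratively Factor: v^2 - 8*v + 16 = (v - 4)*(v - 4)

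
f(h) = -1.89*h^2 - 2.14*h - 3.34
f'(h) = -3.78*h - 2.14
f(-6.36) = -66.18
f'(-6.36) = 21.90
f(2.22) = -17.41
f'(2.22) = -10.53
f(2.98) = -26.50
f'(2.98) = -13.40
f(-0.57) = -2.73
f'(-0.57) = 0.01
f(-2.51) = -9.88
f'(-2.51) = 7.35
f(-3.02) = -14.11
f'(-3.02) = 9.28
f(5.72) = -77.42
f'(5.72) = -23.76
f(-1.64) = -4.91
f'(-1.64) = 4.06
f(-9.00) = -137.17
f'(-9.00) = 31.88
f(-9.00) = -137.17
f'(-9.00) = 31.88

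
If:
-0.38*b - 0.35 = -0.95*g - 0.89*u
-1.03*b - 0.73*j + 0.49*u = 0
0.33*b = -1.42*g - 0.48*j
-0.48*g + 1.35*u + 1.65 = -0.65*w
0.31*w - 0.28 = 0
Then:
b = -14.82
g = -3.01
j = 19.08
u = -2.73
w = 0.90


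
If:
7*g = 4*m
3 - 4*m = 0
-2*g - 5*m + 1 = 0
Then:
No Solution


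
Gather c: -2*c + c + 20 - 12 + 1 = 9 - c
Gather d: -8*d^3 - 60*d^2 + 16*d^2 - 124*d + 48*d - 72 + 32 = -8*d^3 - 44*d^2 - 76*d - 40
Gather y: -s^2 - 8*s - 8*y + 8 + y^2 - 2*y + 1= -s^2 - 8*s + y^2 - 10*y + 9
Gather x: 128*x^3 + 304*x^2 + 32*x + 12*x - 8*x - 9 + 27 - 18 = 128*x^3 + 304*x^2 + 36*x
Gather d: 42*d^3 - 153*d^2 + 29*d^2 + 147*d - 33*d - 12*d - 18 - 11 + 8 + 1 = 42*d^3 - 124*d^2 + 102*d - 20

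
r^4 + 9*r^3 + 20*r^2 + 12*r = r*(r + 1)*(r + 2)*(r + 6)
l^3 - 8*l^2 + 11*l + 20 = (l - 5)*(l - 4)*(l + 1)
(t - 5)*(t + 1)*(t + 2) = t^3 - 2*t^2 - 13*t - 10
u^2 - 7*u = u*(u - 7)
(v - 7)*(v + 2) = v^2 - 5*v - 14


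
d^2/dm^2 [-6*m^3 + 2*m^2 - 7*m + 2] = 4 - 36*m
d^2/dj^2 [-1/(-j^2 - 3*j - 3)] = 2*(-j^2 - 3*j + (2*j + 3)^2 - 3)/(j^2 + 3*j + 3)^3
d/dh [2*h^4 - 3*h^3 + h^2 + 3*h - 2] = 8*h^3 - 9*h^2 + 2*h + 3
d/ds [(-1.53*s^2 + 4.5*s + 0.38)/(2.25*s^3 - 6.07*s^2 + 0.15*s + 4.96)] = (3.4425*s^4 - 20.25*s^3 + 24.5205*s^2 - 10.5644*s + 22.263)/(5.0625*s^6 - 27.315*s^5 + 37.5199*s^4 + 20.499*s^3 - 60.1919*s^2 + 1.488*s + 24.6016)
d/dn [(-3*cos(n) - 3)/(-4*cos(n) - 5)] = -3*sin(n)/(4*cos(n) + 5)^2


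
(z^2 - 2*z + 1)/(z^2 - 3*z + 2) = (z - 1)/(z - 2)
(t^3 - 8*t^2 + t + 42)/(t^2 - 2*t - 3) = (t^2 - 5*t - 14)/(t + 1)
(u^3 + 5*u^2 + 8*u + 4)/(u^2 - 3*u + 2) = (u^3 + 5*u^2 + 8*u + 4)/(u^2 - 3*u + 2)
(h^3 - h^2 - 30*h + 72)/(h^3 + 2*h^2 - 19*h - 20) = (h^2 + 3*h - 18)/(h^2 + 6*h + 5)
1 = 1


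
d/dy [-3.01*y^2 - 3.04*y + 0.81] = -6.02*y - 3.04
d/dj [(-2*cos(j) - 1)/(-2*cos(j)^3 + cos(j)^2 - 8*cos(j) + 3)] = 8*(2*cos(j) + cos(2*j) + cos(3*j) + 8)*sin(j)/(19*cos(j) - cos(2*j) + cos(3*j) - 7)^2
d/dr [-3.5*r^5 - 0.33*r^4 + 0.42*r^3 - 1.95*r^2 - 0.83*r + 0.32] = -17.5*r^4 - 1.32*r^3 + 1.26*r^2 - 3.9*r - 0.83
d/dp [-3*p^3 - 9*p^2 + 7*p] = -9*p^2 - 18*p + 7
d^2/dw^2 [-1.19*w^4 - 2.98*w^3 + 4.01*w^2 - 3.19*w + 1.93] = -14.28*w^2 - 17.88*w + 8.02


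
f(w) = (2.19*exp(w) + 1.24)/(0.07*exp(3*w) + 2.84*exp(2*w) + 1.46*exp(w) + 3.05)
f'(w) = (2.19*exp(w) + 1.24)*(-0.21*exp(3*w) - 5.68*exp(2*w) - 1.46*exp(w))/(0.07*exp(3*w) + 2.84*exp(2*w) + 1.46*exp(w) + 3.05)^2 + 2.19*exp(w)/(0.07*exp(3*w) + 2.84*exp(2*w) + 1.46*exp(w) + 3.05)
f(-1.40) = 0.50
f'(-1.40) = 0.05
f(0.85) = 0.28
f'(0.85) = -0.23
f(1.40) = 0.17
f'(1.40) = -0.17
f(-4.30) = 0.41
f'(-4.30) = 0.01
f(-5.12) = 0.41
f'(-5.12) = 0.00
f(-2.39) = 0.45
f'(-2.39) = 0.04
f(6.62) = 0.00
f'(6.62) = -0.00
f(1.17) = 0.21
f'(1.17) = -0.20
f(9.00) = 0.00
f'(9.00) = 0.00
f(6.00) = 0.00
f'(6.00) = 0.00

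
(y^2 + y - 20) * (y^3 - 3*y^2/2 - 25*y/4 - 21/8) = y^5 - y^4/2 - 111*y^3/4 + 169*y^2/8 + 979*y/8 + 105/2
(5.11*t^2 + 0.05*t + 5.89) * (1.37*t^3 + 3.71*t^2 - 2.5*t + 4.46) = 7.0007*t^5 + 19.0266*t^4 - 4.5202*t^3 + 44.5175*t^2 - 14.502*t + 26.2694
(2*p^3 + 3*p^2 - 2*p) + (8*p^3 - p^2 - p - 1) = 10*p^3 + 2*p^2 - 3*p - 1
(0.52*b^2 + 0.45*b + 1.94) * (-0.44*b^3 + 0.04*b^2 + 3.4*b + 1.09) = -0.2288*b^5 - 0.1772*b^4 + 0.9324*b^3 + 2.1744*b^2 + 7.0865*b + 2.1146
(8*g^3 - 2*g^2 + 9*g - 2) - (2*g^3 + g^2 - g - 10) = 6*g^3 - 3*g^2 + 10*g + 8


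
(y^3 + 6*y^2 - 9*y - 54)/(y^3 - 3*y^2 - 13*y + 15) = (y^2 + 3*y - 18)/(y^2 - 6*y + 5)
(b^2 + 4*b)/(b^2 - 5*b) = (b + 4)/(b - 5)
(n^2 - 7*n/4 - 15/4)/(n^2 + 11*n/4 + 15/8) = 2*(n - 3)/(2*n + 3)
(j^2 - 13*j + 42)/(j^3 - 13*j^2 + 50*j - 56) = (j - 6)/(j^2 - 6*j + 8)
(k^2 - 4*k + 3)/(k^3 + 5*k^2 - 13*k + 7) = (k - 3)/(k^2 + 6*k - 7)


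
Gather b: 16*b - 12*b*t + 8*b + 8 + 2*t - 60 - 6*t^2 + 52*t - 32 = b*(24 - 12*t) - 6*t^2 + 54*t - 84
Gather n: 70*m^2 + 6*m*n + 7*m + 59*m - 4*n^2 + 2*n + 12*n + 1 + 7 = 70*m^2 + 66*m - 4*n^2 + n*(6*m + 14) + 8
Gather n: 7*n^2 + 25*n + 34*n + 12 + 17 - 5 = 7*n^2 + 59*n + 24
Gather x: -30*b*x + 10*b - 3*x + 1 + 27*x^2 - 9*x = 10*b + 27*x^2 + x*(-30*b - 12) + 1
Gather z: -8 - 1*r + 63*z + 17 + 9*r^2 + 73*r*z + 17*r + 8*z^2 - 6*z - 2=9*r^2 + 16*r + 8*z^2 + z*(73*r + 57) + 7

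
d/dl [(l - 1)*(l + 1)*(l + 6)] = 3*l^2 + 12*l - 1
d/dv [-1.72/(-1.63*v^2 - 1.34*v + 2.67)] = (-5.6072*v - 2.3048)/(1.63*v^2 + 1.34*v - 2.67)^2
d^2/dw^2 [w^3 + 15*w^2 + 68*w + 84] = 6*w + 30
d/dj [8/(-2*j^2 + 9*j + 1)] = 8*(4*j - 9)/(-2*j^2 + 9*j + 1)^2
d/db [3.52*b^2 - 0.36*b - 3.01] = 7.04*b - 0.36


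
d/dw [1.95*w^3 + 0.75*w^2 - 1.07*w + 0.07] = 5.85*w^2 + 1.5*w - 1.07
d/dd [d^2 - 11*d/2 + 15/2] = 2*d - 11/2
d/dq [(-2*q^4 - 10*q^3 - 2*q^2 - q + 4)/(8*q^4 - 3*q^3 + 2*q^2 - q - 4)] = 2*(43*q^6 + 12*q^5 + 2*q^4 - 41*q^3 + 80*q^2 + 4)/(64*q^8 - 48*q^7 + 41*q^6 - 28*q^5 - 54*q^4 + 20*q^3 - 15*q^2 + 8*q + 16)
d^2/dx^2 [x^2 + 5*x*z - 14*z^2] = 2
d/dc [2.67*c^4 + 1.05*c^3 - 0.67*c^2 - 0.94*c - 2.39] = 10.68*c^3 + 3.15*c^2 - 1.34*c - 0.94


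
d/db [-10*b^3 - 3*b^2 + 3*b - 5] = -30*b^2 - 6*b + 3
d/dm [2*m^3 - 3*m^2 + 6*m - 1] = 6*m^2 - 6*m + 6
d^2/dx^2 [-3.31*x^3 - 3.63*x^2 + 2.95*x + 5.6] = -19.86*x - 7.26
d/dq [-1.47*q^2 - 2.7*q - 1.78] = -2.94*q - 2.7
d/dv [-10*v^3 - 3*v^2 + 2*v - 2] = -30*v^2 - 6*v + 2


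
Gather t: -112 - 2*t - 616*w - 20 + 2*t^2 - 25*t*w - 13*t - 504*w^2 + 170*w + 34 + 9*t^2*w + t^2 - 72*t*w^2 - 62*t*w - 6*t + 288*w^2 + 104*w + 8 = t^2*(9*w + 3) + t*(-72*w^2 - 87*w - 21) - 216*w^2 - 342*w - 90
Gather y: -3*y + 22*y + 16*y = 35*y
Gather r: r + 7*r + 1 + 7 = 8*r + 8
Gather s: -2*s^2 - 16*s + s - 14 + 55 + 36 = -2*s^2 - 15*s + 77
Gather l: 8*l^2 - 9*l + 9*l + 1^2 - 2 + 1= 8*l^2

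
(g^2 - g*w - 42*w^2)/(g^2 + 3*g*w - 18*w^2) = (-g + 7*w)/(-g + 3*w)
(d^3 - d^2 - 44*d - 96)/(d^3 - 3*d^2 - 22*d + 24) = (d^2 - 5*d - 24)/(d^2 - 7*d + 6)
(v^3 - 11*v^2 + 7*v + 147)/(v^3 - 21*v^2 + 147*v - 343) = (v + 3)/(v - 7)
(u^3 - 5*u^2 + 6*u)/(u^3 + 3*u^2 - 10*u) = (u - 3)/(u + 5)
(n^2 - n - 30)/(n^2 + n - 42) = (n + 5)/(n + 7)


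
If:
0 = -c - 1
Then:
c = -1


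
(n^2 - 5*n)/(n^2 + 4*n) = (n - 5)/(n + 4)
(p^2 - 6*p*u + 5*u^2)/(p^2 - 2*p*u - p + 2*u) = (p^2 - 6*p*u + 5*u^2)/(p^2 - 2*p*u - p + 2*u)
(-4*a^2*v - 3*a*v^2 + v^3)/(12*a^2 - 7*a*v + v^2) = v*(a + v)/(-3*a + v)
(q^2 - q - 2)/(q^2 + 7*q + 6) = (q - 2)/(q + 6)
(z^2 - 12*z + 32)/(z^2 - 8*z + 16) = (z - 8)/(z - 4)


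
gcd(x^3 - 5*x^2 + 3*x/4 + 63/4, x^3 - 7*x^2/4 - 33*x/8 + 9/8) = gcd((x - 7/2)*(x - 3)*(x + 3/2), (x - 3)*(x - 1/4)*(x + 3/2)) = x^2 - 3*x/2 - 9/2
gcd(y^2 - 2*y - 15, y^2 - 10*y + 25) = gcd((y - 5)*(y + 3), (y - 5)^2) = y - 5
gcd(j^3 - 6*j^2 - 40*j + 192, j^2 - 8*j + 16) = j - 4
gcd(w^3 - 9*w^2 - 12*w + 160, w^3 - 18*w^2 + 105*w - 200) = w^2 - 13*w + 40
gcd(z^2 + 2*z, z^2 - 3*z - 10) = z + 2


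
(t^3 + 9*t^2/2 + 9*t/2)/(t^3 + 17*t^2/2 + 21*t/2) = (t + 3)/(t + 7)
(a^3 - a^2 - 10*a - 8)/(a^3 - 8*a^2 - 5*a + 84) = (a^2 + 3*a + 2)/(a^2 - 4*a - 21)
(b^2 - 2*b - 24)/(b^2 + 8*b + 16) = (b - 6)/(b + 4)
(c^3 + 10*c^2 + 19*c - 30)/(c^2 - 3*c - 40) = (c^2 + 5*c - 6)/(c - 8)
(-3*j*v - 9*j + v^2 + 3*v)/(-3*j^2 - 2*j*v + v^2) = (v + 3)/(j + v)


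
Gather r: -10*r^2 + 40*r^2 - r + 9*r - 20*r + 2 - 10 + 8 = 30*r^2 - 12*r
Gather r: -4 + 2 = -2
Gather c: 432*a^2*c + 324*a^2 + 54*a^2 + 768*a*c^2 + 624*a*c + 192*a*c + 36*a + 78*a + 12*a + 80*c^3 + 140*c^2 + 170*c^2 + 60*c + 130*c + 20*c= 378*a^2 + 126*a + 80*c^3 + c^2*(768*a + 310) + c*(432*a^2 + 816*a + 210)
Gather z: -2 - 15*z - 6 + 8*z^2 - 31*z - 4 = 8*z^2 - 46*z - 12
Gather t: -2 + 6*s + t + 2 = 6*s + t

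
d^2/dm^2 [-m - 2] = 0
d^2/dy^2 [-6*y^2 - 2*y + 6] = -12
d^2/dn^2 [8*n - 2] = 0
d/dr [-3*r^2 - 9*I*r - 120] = -6*r - 9*I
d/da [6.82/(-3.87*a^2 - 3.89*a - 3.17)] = (52.7868*a + 26.5298)/(3.87*a^2 + 3.89*a + 3.17)^2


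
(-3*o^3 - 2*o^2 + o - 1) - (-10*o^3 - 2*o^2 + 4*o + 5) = 7*o^3 - 3*o - 6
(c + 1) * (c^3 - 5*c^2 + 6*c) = c^4 - 4*c^3 + c^2 + 6*c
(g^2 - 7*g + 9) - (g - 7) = g^2 - 8*g + 16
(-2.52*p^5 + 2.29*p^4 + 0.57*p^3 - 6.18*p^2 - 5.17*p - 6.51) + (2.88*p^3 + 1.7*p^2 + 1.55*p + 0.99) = -2.52*p^5 + 2.29*p^4 + 3.45*p^3 - 4.48*p^2 - 3.62*p - 5.52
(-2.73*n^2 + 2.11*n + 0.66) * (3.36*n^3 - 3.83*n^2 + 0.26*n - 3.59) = -9.1728*n^5 + 17.5455*n^4 - 6.5735*n^3 + 7.8215*n^2 - 7.4033*n - 2.3694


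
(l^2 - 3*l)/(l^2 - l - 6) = l/(l + 2)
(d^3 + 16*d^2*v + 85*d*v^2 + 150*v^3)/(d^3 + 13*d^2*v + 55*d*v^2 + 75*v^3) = (d + 6*v)/(d + 3*v)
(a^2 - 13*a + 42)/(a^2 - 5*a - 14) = (a - 6)/(a + 2)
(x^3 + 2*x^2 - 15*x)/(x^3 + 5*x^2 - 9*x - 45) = x/(x + 3)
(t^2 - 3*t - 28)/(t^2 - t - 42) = (t + 4)/(t + 6)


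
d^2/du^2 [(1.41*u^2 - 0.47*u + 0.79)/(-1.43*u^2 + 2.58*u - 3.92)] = (-8.481902*u^3 + 37.73055*u^2 + 1.67996399999999*u - 35.486728)/(2.924207*u^6 - 15.827526*u^5 + 52.60398*u^4 - 103.9482*u^3 + 144.20112*u^2 - 118.935936*u + 60.236288)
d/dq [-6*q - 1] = -6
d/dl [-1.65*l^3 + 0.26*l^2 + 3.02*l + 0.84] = -4.95*l^2 + 0.52*l + 3.02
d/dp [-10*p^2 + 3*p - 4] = 3 - 20*p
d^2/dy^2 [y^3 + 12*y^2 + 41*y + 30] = 6*y + 24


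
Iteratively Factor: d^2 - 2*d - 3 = (d + 1)*(d - 3)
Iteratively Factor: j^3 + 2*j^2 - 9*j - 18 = (j - 3)*(j^2 + 5*j + 6) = (j - 3)*(j + 2)*(j + 3)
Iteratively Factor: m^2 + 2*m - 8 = (m - 2)*(m + 4)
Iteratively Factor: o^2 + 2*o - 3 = (o - 1)*(o + 3)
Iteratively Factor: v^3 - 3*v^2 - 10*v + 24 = (v + 3)*(v^2 - 6*v + 8) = (v - 2)*(v + 3)*(v - 4)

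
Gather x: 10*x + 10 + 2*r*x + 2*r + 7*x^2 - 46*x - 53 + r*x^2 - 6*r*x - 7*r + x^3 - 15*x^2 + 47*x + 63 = -5*r + x^3 + x^2*(r - 8) + x*(11 - 4*r) + 20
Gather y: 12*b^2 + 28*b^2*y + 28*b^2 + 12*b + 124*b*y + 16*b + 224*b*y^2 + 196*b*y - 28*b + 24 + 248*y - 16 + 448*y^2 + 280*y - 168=40*b^2 + y^2*(224*b + 448) + y*(28*b^2 + 320*b + 528) - 160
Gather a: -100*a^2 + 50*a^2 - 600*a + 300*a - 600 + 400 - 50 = -50*a^2 - 300*a - 250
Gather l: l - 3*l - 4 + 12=8 - 2*l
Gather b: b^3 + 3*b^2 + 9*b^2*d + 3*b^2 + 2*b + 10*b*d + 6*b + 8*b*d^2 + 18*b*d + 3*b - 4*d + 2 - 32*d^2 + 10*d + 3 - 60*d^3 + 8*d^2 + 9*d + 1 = b^3 + b^2*(9*d + 6) + b*(8*d^2 + 28*d + 11) - 60*d^3 - 24*d^2 + 15*d + 6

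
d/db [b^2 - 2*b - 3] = 2*b - 2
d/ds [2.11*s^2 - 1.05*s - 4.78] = 4.22*s - 1.05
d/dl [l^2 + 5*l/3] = 2*l + 5/3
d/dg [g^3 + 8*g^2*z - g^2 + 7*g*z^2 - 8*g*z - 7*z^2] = 3*g^2 + 16*g*z - 2*g + 7*z^2 - 8*z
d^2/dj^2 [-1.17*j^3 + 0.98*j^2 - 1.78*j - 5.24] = 1.96 - 7.02*j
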